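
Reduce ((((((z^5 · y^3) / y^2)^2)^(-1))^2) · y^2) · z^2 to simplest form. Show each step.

((((((z^5 · y^3) / y^2)^2)^(-1))^2) · y^2) · z^2
= (((((z^5 · y^3) / y^2)^2)^(-2)) · y^2) · z^2    [power of a power]
= ((((z^5 · y^3) / y^2)^(-4)) · y^2) · z^2    [power of a power]
= ((((z^5 · y^3)^(-4)) / ((y^2)^(-4))) · y^2) · z^2    [power of a quotient]
= (((((z^5)^(-4)) · ((y^3)^(-4))) / ((y^2)^(-4))) · y^2) · z^2    [power of a product]
= (((z^(-20) · ((y^3)^(-4))) / ((y^2)^(-4))) · y^2) · z^2    [power of a power]
= (((z^(-20) · y^(-12)) / ((y^2)^(-4))) · y^2) · z^2    [power of a power]
= (((z^(-20) · y^(-12)) / y^(-8)) · y^2) · z^2    [power of a power]
= y^(-2)z^(-18)    [quotient of powers; product of powers]

y^(-2)z^(-18)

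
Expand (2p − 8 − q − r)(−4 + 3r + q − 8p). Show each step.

(2p − 8 − q − r)(−4 + 3r + q − 8p)
= −8p + 6pr + 2pq − 16p^2 + 32 − 24r − 8q + 64p + 4q − 3qr − q^2 + 8pq + 4r − 3r^2 − qr + 8pr    [distributive law]
= 56p + 14pr + 10pq − 16p^2 + 32 − 20r − 4q − 4qr − q^2 − 3r^2    [combine like terms]

56p + 14pr + 10pq − 16p^2 + 32 − 20r − 4q − 4qr − q^2 − 3r^2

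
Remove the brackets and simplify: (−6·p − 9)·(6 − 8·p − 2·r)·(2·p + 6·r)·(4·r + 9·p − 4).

1308·p^2·r + 264·p^3 − 1260·p^2 + 1692·p·r^2 − 4356·p·r + 3192·p^3·r + 864·p^4 + 1896·p^2·r^2 + 288·p·r^3 + 432·p − 1728·r^2 + 1296·r + 432·r^3

(−6·p − 9)·(6 − 8·p − 2·r)·(2·p + 6·r)·(4·r + 9·p − 4)
= (−36·p + 48·p^2 + 12·p·r − 54 + 72·p + 18·r)·(2·p + 6·r)·(4·r + 9·p − 4)    [distributive law]
= (36·p + 48·p^2 + 12·p·r − 54 + 18·r)·(2·p + 6·r)·(4·r + 9·p − 4)    [combine like terms]
= (72·p^2 + 216·p·r + 96·p^3 + 288·p^2·r + 24·p^2·r + 72·p·r^2 − 108·p − 324·r + 36·p·r + 108·r^2)·(4·r + 9·p − 4)    [distributive law]
= (72·p^2 + 252·p·r + 96·p^3 + 312·p^2·r + 72·p·r^2 − 108·p − 324·r + 108·r^2)·(4·r + 9·p − 4)    [combine like terms]
= 288·p^2·r + 648·p^3 − 288·p^2 + 1008·p·r^2 + 2268·p^2·r − 1008·p·r + 384·p^3·r + 864·p^4 − 384·p^3 + 1248·p^2·r^2 + 2808·p^3·r − 1248·p^2·r + 288·p·r^3 + 648·p^2·r^2 − 288·p·r^2 − 432·p·r − 972·p^2 + 432·p − 1296·r^2 − 2916·p·r + 1296·r + 432·r^3 + 972·p·r^2 − 432·r^2    [distributive law]
= 1308·p^2·r + 264·p^3 − 1260·p^2 + 1692·p·r^2 − 4356·p·r + 3192·p^3·r + 864·p^4 + 1896·p^2·r^2 + 288·p·r^3 + 432·p − 1728·r^2 + 1296·r + 432·r^3    [combine like terms]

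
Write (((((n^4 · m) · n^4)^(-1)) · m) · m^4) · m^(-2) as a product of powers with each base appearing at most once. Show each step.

m^2·n^(-8)

(((((n^4 · m) · n^4)^(-1)) · m) · m^4) · m^(-2)
= (((((n^4 · m)^(-1)) · ((n^4)^(-1))) · m) · m^4) · m^(-2)    [power of a product]
= ((((((n^4)^(-1)) · (m^(-1))) · ((n^4)^(-1))) · m) · m^4) · m^(-2)    [power of a product]
= ((((n^(-4) · (m^(-1))) · ((n^4)^(-1))) · m) · m^4) · m^(-2)    [power of a power]
= ((((n^(-4) · m^(-1)) · n^(-4)) · m) · m^4) · m^(-2)    [power of a power]
= m^2·n^(-8)    [product of powers]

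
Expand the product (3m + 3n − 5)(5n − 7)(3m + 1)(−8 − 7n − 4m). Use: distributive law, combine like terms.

573m²n − 495m²n² − 180m³n + 580mn + 441mn² + 168m² + 252m³ − 812m − 315mn³ + 202n² − 105n³ + 123n − 280

(3m + 3n − 5)(5n − 7)(3m + 1)(−8 − 7n − 4m)
= (15mn − 21m + 15n² − 21n − 25n + 35)(3m + 1)(−8 − 7n − 4m)    [distributive law]
= (15mn − 21m + 15n² − 46n + 35)(3m + 1)(−8 − 7n − 4m)    [combine like terms]
= (45m²n + 15mn − 63m² − 21m + 45mn² + 15n² − 138mn − 46n + 105m + 35)(−8 − 7n − 4m)    [distributive law]
= (45m²n − 123mn − 63m² + 84m + 45mn² + 15n² − 46n + 35)(−8 − 7n − 4m)    [combine like terms]
= −360m²n − 315m²n² − 180m³n + 984mn + 861mn² + 492m²n + 504m² + 441m²n + 252m³ − 672m − 588mn − 336m² − 360mn² − 315mn³ − 180m²n² − 120n² − 105n³ − 60mn² + 368n + 322n² + 184mn − 280 − 245n − 140m    [distributive law]
= 573m²n − 495m²n² − 180m³n + 580mn + 441mn² + 168m² + 252m³ − 812m − 315mn³ + 202n² − 105n³ + 123n − 280    [combine like terms]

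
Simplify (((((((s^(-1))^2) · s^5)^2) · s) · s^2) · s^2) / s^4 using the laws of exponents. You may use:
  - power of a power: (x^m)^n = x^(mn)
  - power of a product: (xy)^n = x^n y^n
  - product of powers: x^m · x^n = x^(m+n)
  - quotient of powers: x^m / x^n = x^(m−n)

s^7

(((((((s^(-1))^2) · s^5)^2) · s) · s^2) · s^2) / s^4
= (((((((s^(-1))^2)^2) · ((s^5)^2)) · s) · s^2) · s^2) / s^4    [power of a product]
= ((((((s^(-1))^4) · ((s^5)^2)) · s) · s^2) · s^2) / s^4    [power of a power]
= ((((s^(-4) · ((s^5)^2)) · s) · s^2) · s^2) / s^4    [power of a power]
= ((((s^(-4) · s^10) · s) · s^2) · s^2) / s^4    [power of a power]
= (((s^6 · s) · s^2) · s^2) / s^4    [product of powers]
= ((s^7 · s^2) · s^2) / s^4    [product of powers]
= (s^9 · s^2) / s^4    [product of powers]
= s^11 / s^4    [product of powers]
= s^7    [quotient of powers]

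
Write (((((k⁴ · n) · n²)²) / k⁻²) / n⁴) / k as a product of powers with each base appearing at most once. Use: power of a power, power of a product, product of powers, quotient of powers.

k⁹·n²

(((((k⁴ · n) · n²)²) / k⁻²) / n⁴) / k
= (((((k⁴ · n)²) · ((n²)²)) / k⁻²) / n⁴) / k    [power of a product]
= ((((((k⁴)²) · (n²)) · ((n²)²)) / k⁻²) / n⁴) / k    [power of a product]
= ((((k⁸ · (n²)) · ((n²)²)) / k⁻²) / n⁴) / k    [power of a power]
= ((((k⁸ · n²) · n⁴) / k⁻²) / n⁴) / k    [power of a power]
= k⁹·n²    [quotient of powers; product of powers]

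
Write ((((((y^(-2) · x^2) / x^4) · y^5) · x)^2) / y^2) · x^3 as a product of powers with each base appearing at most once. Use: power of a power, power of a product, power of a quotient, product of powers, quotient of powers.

((((((y^(-2) · x^2) / x^4) · y^5) · x)^2) / y^2) · x^3
= ((((((y^(-2) · x^2) / x^4) · y^5)^2) · (x^2)) / y^2) · x^3    [power of a product]
= ((((((y^(-2) · x^2) / x^4)^2) · ((y^5)^2)) · (x^2)) / y^2) · x^3    [power of a product]
= ((((((y^(-2) · x^2)^2) / ((x^4)^2)) · ((y^5)^2)) · (x^2)) / y^2) · x^3    [power of a quotient]
= (((((((y^(-2))^2) · ((x^2)^2)) / ((x^4)^2)) · ((y^5)^2)) · (x^2)) / y^2) · x^3    [power of a product]
= (((((y^(-4) · ((x^2)^2)) / ((x^4)^2)) · ((y^5)^2)) · (x^2)) / y^2) · x^3    [power of a power]
= (((((y^(-4) · x^4) / ((x^4)^2)) · ((y^5)^2)) · (x^2)) / y^2) · x^3    [power of a power]
= (((((y^(-4) · x^4) / x^8) · ((y^5)^2)) · (x^2)) / y^2) · x^3    [power of a power]
= (((((y^(-4) · x^4) / x^8) · y^10) · (x^2)) / y^2) · x^3    [power of a power]
= xy^4    [quotient of powers; product of powers]

xy^4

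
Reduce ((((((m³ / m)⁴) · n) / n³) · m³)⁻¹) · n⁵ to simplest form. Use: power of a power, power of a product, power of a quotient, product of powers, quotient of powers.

((((((m³ / m)⁴) · n) / n³) · m³)⁻¹) · n⁵
= ((((((m³ / m)⁴) · n) / n³)⁻¹) · ((m³)⁻¹)) · n⁵    [power of a product]
= ((((((m³ / m)⁴) · n)⁻¹) / ((n³)⁻¹)) · ((m³)⁻¹)) · n⁵    [power of a quotient]
= ((((((m³ / m)⁴)⁻¹) · (n⁻¹)) / ((n³)⁻¹)) · ((m³)⁻¹)) · n⁵    [power of a product]
= (((((m³ / m)⁻⁴) · (n⁻¹)) / ((n³)⁻¹)) · ((m³)⁻¹)) · n⁵    [power of a power]
= ((((((m³)⁻⁴) / (m⁻⁴)) · (n⁻¹)) / ((n³)⁻¹)) · ((m³)⁻¹)) · n⁵    [power of a quotient]
= ((((m⁻¹² / (m⁻⁴)) · (n⁻¹)) / ((n³)⁻¹)) · ((m³)⁻¹)) · n⁵    [power of a power]
= (((m⁻⁸ · (n⁻¹)) / ((n³)⁻¹)) · ((m³)⁻¹)) · n⁵    [quotient of powers]
= (((m⁻⁸ · n⁻¹) / n⁻³) · ((m³)⁻¹)) · n⁵    [power of a power]
= (((m⁻⁸ · n⁻¹) / n⁻³) · m⁻³) · n⁵    [power of a power]
= m⁻¹¹n⁷    [quotient of powers; product of powers]

m⁻¹¹n⁷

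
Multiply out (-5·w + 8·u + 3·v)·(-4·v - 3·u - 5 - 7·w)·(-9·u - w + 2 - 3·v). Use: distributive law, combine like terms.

173·u·v·w - 104·v·w^2 - 62·v·w + 15·v^2·w + 393·u^2·w - 274·u·w^2 - 267·u·w + 45·w^2 + 50·w - 35·w^3 + 441·u^2·v + 173·u·v + 231·u·v^2 + 216·u^3 + 312·u^2 - 80·u + 21·v^2 + 36·v^3 - 30·v

(-5·w + 8·u + 3·v)·(-4·v - 3·u - 5 - 7·w)·(-9·u - w + 2 - 3·v)
= (20·v·w + 15·u·w + 25·w + 35·w^2 - 32·u·v - 24·u^2 - 40·u - 56·u·w - 12·v^2 - 9·u·v - 15·v - 21·v·w)·(-9·u - w + 2 - 3·v)    [distributive law]
= (-v·w - 41·u·w + 25·w + 35·w^2 - 41·u·v - 24·u^2 - 40·u - 12·v^2 - 15·v)·(-9·u - w + 2 - 3·v)    [combine like terms]
= 9·u·v·w + v·w^2 - 2·v·w + 3·v^2·w + 369·u^2·w + 41·u·w^2 - 82·u·w + 123·u·v·w - 225·u·w - 25·w^2 + 50·w - 75·v·w - 315·u·w^2 - 35·w^3 + 70·w^2 - 105·v·w^2 + 369·u^2·v + 41·u·v·w - 82·u·v + 123·u·v^2 + 216·u^3 + 24·u^2·w - 48·u^2 + 72·u^2·v + 360·u^2 + 40·u·w - 80·u + 120·u·v + 108·u·v^2 + 12·v^2·w - 24·v^2 + 36·v^3 + 135·u·v + 15·v·w - 30·v + 45·v^2    [distributive law]
= 173·u·v·w - 104·v·w^2 - 62·v·w + 15·v^2·w + 393·u^2·w - 274·u·w^2 - 267·u·w + 45·w^2 + 50·w - 35·w^3 + 441·u^2·v + 173·u·v + 231·u·v^2 + 216·u^3 + 312·u^2 - 80·u + 21·v^2 + 36·v^3 - 30·v    [combine like terms]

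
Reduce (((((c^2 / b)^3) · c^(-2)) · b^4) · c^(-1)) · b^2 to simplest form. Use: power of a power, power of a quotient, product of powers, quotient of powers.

(((((c^2 / b)^3) · c^(-2)) · b^4) · c^(-1)) · b^2
= ((((((c^2)^3) / (b^3)) · c^(-2)) · b^4) · c^(-1)) · b^2    [power of a quotient]
= ((((c^6 / (b^3)) · c^(-2)) · b^4) · c^(-1)) · b^2    [power of a power]
= b^3c^3    [quotient of powers; product of powers]

b^3c^3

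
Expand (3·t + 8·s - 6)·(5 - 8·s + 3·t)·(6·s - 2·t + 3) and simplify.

-194·s·t + 33·t^2 + 51·t + 54·s·t^2 - 18·t^3 + 336·s^2 + 84·s - 384·s^3 + 128·s^2·t - 90

(3·t + 8·s - 6)·(5 - 8·s + 3·t)·(6·s - 2·t + 3)
= (15·t - 24·s·t + 9·t^2 + 40·s - 64·s^2 + 24·s·t - 30 + 48·s - 18·t)·(6·s - 2·t + 3)    [distributive law]
= (-3·t + 9·t^2 + 88·s - 64·s^2 - 30)·(6·s - 2·t + 3)    [combine like terms]
= -18·s·t + 6·t^2 - 9·t + 54·s·t^2 - 18·t^3 + 27·t^2 + 528·s^2 - 176·s·t + 264·s - 384·s^3 + 128·s^2·t - 192·s^2 - 180·s + 60·t - 90    [distributive law]
= -194·s·t + 33·t^2 + 51·t + 54·s·t^2 - 18·t^3 + 336·s^2 + 84·s - 384·s^3 + 128·s^2·t - 90    [combine like terms]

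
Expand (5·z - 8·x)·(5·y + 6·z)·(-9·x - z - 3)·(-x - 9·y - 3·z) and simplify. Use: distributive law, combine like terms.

-4783·x^2·y·z + 1665·x·y^2·z + 2578·x·y·z^2 + 225·y^2·z^2 + 345·y·z^3 - 1581·x·y·z + 675·y^2·z + 1035·y·z^2 - 1074·x^2·z^2 + 696·x·z^3 + 90·z^4 - 342·x·z^2 + 270·z^3 - 360·x^3·y - 3240·x^2·y^2 - 120·x^2·y - 1080·x·y^2 - 432·x^3·z - 144·x^2·z

(5·z - 8·x)·(5·y + 6·z)·(-9·x - z - 3)·(-x - 9·y - 3·z)
= (25·y·z + 30·z^2 - 40·x·y - 48·x·z)·(-9·x - z - 3)·(-x - 9·y - 3·z)    [distributive law]
= (-225·x·y·z - 25·y·z^2 - 75·y·z - 270·x·z^2 - 30·z^3 - 90·z^2 + 360·x^2·y + 40·x·y·z + 120·x·y + 432·x^2·z + 48·x·z^2 + 144·x·z)·(-x - 9·y - 3·z)    [distributive law]
= (-185·x·y·z - 25·y·z^2 - 75·y·z - 222·x·z^2 - 30·z^3 - 90·z^2 + 360·x^2·y + 120·x·y + 432·x^2·z + 144·x·z)·(-x - 9·y - 3·z)    [combine like terms]
= 185·x^2·y·z + 1665·x·y^2·z + 555·x·y·z^2 + 25·x·y·z^2 + 225·y^2·z^2 + 75·y·z^3 + 75·x·y·z + 675·y^2·z + 225·y·z^2 + 222·x^2·z^2 + 1998·x·y·z^2 + 666·x·z^3 + 30·x·z^3 + 270·y·z^3 + 90·z^4 + 90·x·z^2 + 810·y·z^2 + 270·z^3 - 360·x^3·y - 3240·x^2·y^2 - 1080·x^2·y·z - 120·x^2·y - 1080·x·y^2 - 360·x·y·z - 432·x^3·z - 3888·x^2·y·z - 1296·x^2·z^2 - 144·x^2·z - 1296·x·y·z - 432·x·z^2    [distributive law]
= -4783·x^2·y·z + 1665·x·y^2·z + 2578·x·y·z^2 + 225·y^2·z^2 + 345·y·z^3 - 1581·x·y·z + 675·y^2·z + 1035·y·z^2 - 1074·x^2·z^2 + 696·x·z^3 + 90·z^4 - 342·x·z^2 + 270·z^3 - 360·x^3·y - 3240·x^2·y^2 - 120·x^2·y - 1080·x·y^2 - 432·x^3·z - 144·x^2·z    [combine like terms]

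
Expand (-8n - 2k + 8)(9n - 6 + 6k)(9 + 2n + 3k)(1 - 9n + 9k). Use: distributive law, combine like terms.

(-8n - 2k + 8)(9n - 6 + 6k)(9 + 2n + 3k)(1 - 9n + 9k)
= (-72n² + 48n - 48kn - 18kn + 12k - 12k² + 72n - 48 + 48k)(9 + 2n + 3k)(1 - 9n + 9k)    [distributive law]
= (-72n² + 120n - 66kn + 60k - 12k² - 48)(9 + 2n + 3k)(1 - 9n + 9k)    [combine like terms]
= (-648n² - 144n³ - 216kn² + 1080n + 240n² + 360kn - 594kn - 132kn² - 198k²n + 540k + 120kn + 180k² - 108k² - 24k²n - 36k³ - 432 - 96n - 144k)(1 - 9n + 9k)    [distributive law]
= (-408n² - 144n³ - 348kn² + 984n - 114kn - 222k²n + 396k + 72k² - 36k³ - 432)(1 - 9n + 9k)    [combine like terms]
= -408n² + 3672n³ - 3672kn² - 144n³ + 1296n⁴ - 1296kn³ - 348kn² + 3132kn³ - 3132k²n² + 984n - 8856n² + 8856kn - 114kn + 1026kn² - 1026k²n - 222k²n + 1998k²n² - 1998k³n + 396k - 3564kn + 3564k² + 72k² - 648k²n + 648k³ - 36k³ + 324k³n - 324k⁴ - 432 + 3888n - 3888k    [distributive law]
= -9264n² + 3528n³ - 2994kn² + 1296n⁴ + 1836kn³ - 1134k²n² + 4872n + 5178kn - 1896k²n - 1674k³n - 3492k + 3636k² + 612k³ - 324k⁴ - 432    [combine like terms]

-9264n² + 3528n³ - 2994kn² + 1296n⁴ + 1836kn³ - 1134k²n² + 4872n + 5178kn - 1896k²n - 1674k³n - 3492k + 3636k² + 612k³ - 324k⁴ - 432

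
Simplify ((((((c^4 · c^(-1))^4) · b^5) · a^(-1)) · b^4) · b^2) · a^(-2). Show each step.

((((((c^4 · c^(-1))^4) · b^5) · a^(-1)) · b^4) · b^2) · a^(-2)
= (((((((c^4)^4) · ((c^(-1))^4)) · b^5) · a^(-1)) · b^4) · b^2) · a^(-2)    [power of a product]
= (((((c^16 · ((c^(-1))^4)) · b^5) · a^(-1)) · b^4) · b^2) · a^(-2)    [power of a power]
= (((((c^16 · c^(-4)) · b^5) · a^(-1)) · b^4) · b^2) · a^(-2)    [power of a power]
= ((((c^12 · b^5) · a^(-1)) · b^4) · b^2) · a^(-2)    [product of powers]
= a^(-3)b^11c^12    [product of powers]

a^(-3)b^11c^12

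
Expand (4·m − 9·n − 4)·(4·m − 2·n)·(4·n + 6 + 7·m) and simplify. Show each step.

(4·m − 9·n − 4)·(4·m − 2·n)·(4·n + 6 + 7·m)
= (16·m^2 − 8·m·n − 36·m·n + 18·n^2 − 16·m + 8·n)·(4·n + 6 + 7·m)    [distributive law]
= (16·m^2 − 44·m·n + 18·n^2 − 16·m + 8·n)·(4·n + 6 + 7·m)    [combine like terms]
= 64·m^2·n + 96·m^2 + 112·m^3 − 176·m·n^2 − 264·m·n − 308·m^2·n + 72·n^3 + 108·n^2 + 126·m·n^2 − 64·m·n − 96·m − 112·m^2 + 32·n^2 + 48·n + 56·m·n    [distributive law]
= −244·m^2·n − 16·m^2 + 112·m^3 − 50·m·n^2 − 272·m·n + 72·n^3 + 140·n^2 − 96·m + 48·n    [combine like terms]

−244·m^2·n − 16·m^2 + 112·m^3 − 50·m·n^2 − 272·m·n + 72·n^3 + 140·n^2 − 96·m + 48·n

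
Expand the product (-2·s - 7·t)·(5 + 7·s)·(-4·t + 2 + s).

(-2·s - 7·t)·(5 + 7·s)·(-4·t + 2 + s)
= (-10·s - 14·s² - 35·t - 49·s·t)·(-4·t + 2 + s)    [distributive law]
= 40·s·t - 20·s - 10·s² + 56·s²·t - 28·s² - 14·s³ + 140·t² - 70·t - 35·s·t + 196·s·t² - 98·s·t - 49·s²·t    [distributive law]
= -93·s·t - 20·s - 38·s² + 7·s²·t - 14·s³ + 140·t² - 70·t + 196·s·t²    [combine like terms]

-93·s·t - 20·s - 38·s² + 7·s²·t - 14·s³ + 140·t² - 70·t + 196·s·t²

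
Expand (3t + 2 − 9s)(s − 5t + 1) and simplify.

(3t + 2 − 9s)(s − 5t + 1)
= 3st − 15t² + 3t + 2s − 10t + 2 − 9s² + 45st − 9s    [distributive law]
= 48st − 15t² − 7t − 7s + 2 − 9s²    [combine like terms]

48st − 15t² − 7t − 7s + 2 − 9s²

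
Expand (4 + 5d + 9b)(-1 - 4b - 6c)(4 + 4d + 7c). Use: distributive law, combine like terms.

(4 + 5d + 9b)(-1 - 4b - 6c)(4 + 4d + 7c)
= (-4 - 16b - 24c - 5d - 20bd - 30cd - 9b - 36b^2 - 54bc)(4 + 4d + 7c)    [distributive law]
= (-4 - 25b - 24c - 5d - 20bd - 30cd - 36b^2 - 54bc)(4 + 4d + 7c)    [combine like terms]
= -16 - 16d - 28c - 100b - 100bd - 175bc - 96c - 96cd - 168c^2 - 20d - 20d^2 - 35cd - 80bd - 80bd^2 - 140bcd - 120cd - 120cd^2 - 210c^2d - 144b^2 - 144b^2d - 252b^2c - 216bc - 216bcd - 378bc^2    [distributive law]
= -16 - 36d - 124c - 100b - 180bd - 391bc - 251cd - 168c^2 - 20d^2 - 80bd^2 - 356bcd - 120cd^2 - 210c^2d - 144b^2 - 144b^2d - 252b^2c - 378bc^2    [combine like terms]

-16 - 36d - 124c - 100b - 180bd - 391bc - 251cd - 168c^2 - 20d^2 - 80bd^2 - 356bcd - 120cd^2 - 210c^2d - 144b^2 - 144b^2d - 252b^2c - 378bc^2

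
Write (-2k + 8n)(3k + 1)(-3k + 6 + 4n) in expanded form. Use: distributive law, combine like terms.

(-2k + 8n)(3k + 1)(-3k + 6 + 4n)
= (-6k^2 - 2k + 24kn + 8n)(-3k + 6 + 4n)    [distributive law]
= 18k^3 - 36k^2 - 24k^2n + 6k^2 - 12k - 8kn - 72k^2n + 144kn + 96kn^2 - 24kn + 48n + 32n^2    [distributive law]
= 18k^3 - 30k^2 - 96k^2n - 12k + 112kn + 96kn^2 + 48n + 32n^2    [combine like terms]

18k^3 - 30k^2 - 96k^2n - 12k + 112kn + 96kn^2 + 48n + 32n^2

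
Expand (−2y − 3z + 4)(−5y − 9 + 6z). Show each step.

(−2y − 3z + 4)(−5y − 9 + 6z)
= 10y² + 18y − 12yz + 15yz + 27z − 18z² − 20y − 36 + 24z    [distributive law]
= 10y² − 2y + 3yz + 51z − 18z² − 36    [combine like terms]

10y² − 2y + 3yz + 51z − 18z² − 36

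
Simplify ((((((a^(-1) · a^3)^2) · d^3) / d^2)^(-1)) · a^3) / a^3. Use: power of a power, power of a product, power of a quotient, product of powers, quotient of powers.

a^(-4)d^(-1)

((((((a^(-1) · a^3)^2) · d^3) / d^2)^(-1)) · a^3) / a^3
= ((((((a^(-1) · a^3)^2) · d^3)^(-1)) / ((d^2)^(-1))) · a^3) / a^3    [power of a quotient]
= ((((((a^(-1) · a^3)^2)^(-1)) · ((d^3)^(-1))) / ((d^2)^(-1))) · a^3) / a^3    [power of a product]
= (((((a^(-1) · a^3)^(-2)) · ((d^3)^(-1))) / ((d^2)^(-1))) · a^3) / a^3    [power of a power]
= ((((((a^(-1))^(-2)) · ((a^3)^(-2))) · ((d^3)^(-1))) / ((d^2)^(-1))) · a^3) / a^3    [power of a product]
= ((((a^2 · ((a^3)^(-2))) · ((d^3)^(-1))) / ((d^2)^(-1))) · a^3) / a^3    [power of a power]
= ((((a^2 · a^(-6)) · ((d^3)^(-1))) / ((d^2)^(-1))) · a^3) / a^3    [power of a power]
= (((a^(-4) · ((d^3)^(-1))) / ((d^2)^(-1))) · a^3) / a^3    [product of powers]
= (((a^(-4) · d^(-3)) / ((d^2)^(-1))) · a^3) / a^3    [power of a power]
= (((a^(-4) · d^(-3)) / d^(-2)) · a^3) / a^3    [power of a power]
= a^(-4)d^(-1)    [quotient of powers; product of powers]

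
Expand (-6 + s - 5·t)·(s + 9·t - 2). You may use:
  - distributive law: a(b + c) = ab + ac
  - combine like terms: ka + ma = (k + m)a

-8·s - 44·t + 12 + s² + 4·s·t - 45·t²

(-6 + s - 5·t)·(s + 9·t - 2)
= -6·s - 54·t + 12 + s² + 9·s·t - 2·s - 5·s·t - 45·t² + 10·t    [distributive law]
= -8·s - 44·t + 12 + s² + 4·s·t - 45·t²    [combine like terms]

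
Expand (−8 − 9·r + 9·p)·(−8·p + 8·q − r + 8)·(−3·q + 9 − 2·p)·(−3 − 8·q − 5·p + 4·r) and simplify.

−10000·p·q − 3256·p·q² + 5304·p²·q − 1673·p·q·r − 1176·p − 4000·p² + 6203·p·r + 4168·p³ − 6777·p²·r + 2496·q² − 1536·q³ + 3768·q²·r + 5760·q + 4440·q·r − 2391·q·r² − 576·r − 2547·r² + 2429·p·r² + 1728 − 1584·p·q²·r + 1521·p²·q·r + 99·p·q·r² + 1206·p³·r − 414·p²·r² − 1728·q³·r + 1080·q²·r² − 108·q·r³ + 324·r³ − 72·p·r³ + 504·p²·q² − 1512·p³·q − 720·p⁴ + 1728·p·q³

(−8 − 9·r + 9·p)·(−8·p + 8·q − r + 8)·(−3·q + 9 − 2·p)·(−3 − 8·q − 5·p + 4·r)
= (64·p − 64·q + 8·r − 64 + 72·p·r − 72·q·r + 9·r² − 72·r − 72·p² + 72·p·q − 9·p·r + 72·p)·(−3·q + 9 − 2·p)·(−3 − 8·q − 5·p + 4·r)    [distributive law]
= (136·p − 64·q − 64·r − 64 + 63·p·r − 72·q·r + 9·r² − 72·p² + 72·p·q)·(−3·q + 9 − 2·p)·(−3 − 8·q − 5·p + 4·r)    [combine like terms]
= (−408·p·q + 1224·p − 272·p² + 192·q² − 576·q + 128·p·q + 192·q·r − 576·r + 128·p·r + 192·q − 576 + 128·p − 189·p·q·r + 567·p·r − 126·p²·r + 216·q²·r − 648·q·r + 144·p·q·r − 27·q·r² + 81·r² − 18·p·r² + 216·p²·q − 648·p² + 144·p³ − 216·p·q² + 648·p·q − 144·p²·q)·(−3 − 8·q − 5·p + 4·r)    [distributive law]
= (368·p·q + 1352·p − 920·p² + 192·q² − 384·q − 456·q·r − 576·r + 695·p·r − 576 − 45·p·q·r − 126·p²·r + 216·q²·r − 27·q·r² + 81·r² − 18·p·r² + 72·p²·q + 144·p³ − 216·p·q²)·(−3 − 8·q − 5·p + 4·r)    [combine like terms]
= −1104·p·q − 2944·p·q² − 1840·p²·q + 1472·p·q·r − 4056·p − 10816·p·q − 6760·p² + 5408·p·r + 2760·p² + 7360·p²·q + 4600·p³ − 3680·p²·r − 576·q² − 1536·q³ − 960·p·q² + 768·q²·r + 1152·q + 3072·q² + 1920·p·q − 1536·q·r + 1368·q·r + 3648·q²·r + 2280·p·q·r − 1824·q·r² + 1728·r + 4608·q·r + 2880·p·r − 2304·r² − 2085·p·r − 5560·p·q·r − 3475·p²·r + 2780·p·r² + 1728 + 4608·q + 2880·p − 2304·r + 135·p·q·r + 360·p·q²·r + 225·p²·q·r − 180·p·q·r² + 378·p²·r + 1008·p²·q·r + 630·p³·r − 504·p²·r² − 648·q²·r − 1728·q³·r − 1080·p·q²·r + 864·q²·r² + 81·q·r² + 216·q²·r² + 135·p·q·r² − 108·q·r³ − 243·r² − 648·q·r² − 405·p·r² + 324·r³ + 54·p·r² + 144·p·q·r² + 90·p²·r² − 72·p·r³ − 216·p²·q − 576·p²·q² − 360·p³·q + 288·p²·q·r − 432·p³ − 1152·p³·q − 720·p⁴ + 576·p³·r + 648·p·q² + 1728·p·q³ + 1080·p²·q² − 864·p·q²·r    [distributive law]
= −10000·p·q − 3256·p·q² + 5304·p²·q − 1673·p·q·r − 1176·p − 4000·p² + 6203·p·r + 4168·p³ − 6777·p²·r + 2496·q² − 1536·q³ + 3768·q²·r + 5760·q + 4440·q·r − 2391·q·r² − 576·r − 2547·r² + 2429·p·r² + 1728 − 1584·p·q²·r + 1521·p²·q·r + 99·p·q·r² + 1206·p³·r − 414·p²·r² − 1728·q³·r + 1080·q²·r² − 108·q·r³ + 324·r³ − 72·p·r³ + 504·p²·q² − 1512·p³·q − 720·p⁴ + 1728·p·q³    [combine like terms]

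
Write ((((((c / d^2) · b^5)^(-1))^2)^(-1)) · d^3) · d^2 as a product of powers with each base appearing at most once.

b^10c^2d

((((((c / d^2) · b^5)^(-1))^2)^(-1)) · d^3) · d^2
= (((((c / d^2) · b^5)^(-1))^(-2)) · d^3) · d^2    [power of a power]
= ((((c / d^2) · b^5)^2) · d^3) · d^2    [power of a power]
= ((((c / d^2)^2) · ((b^5)^2)) · d^3) · d^2    [power of a product]
= ((((c^2) / ((d^2)^2)) · ((b^5)^2)) · d^3) · d^2    [power of a quotient]
= (((c^2 / d^4) · ((b^5)^2)) · d^3) · d^2    [power of a power]
= (((c^2 / d^4) · b^10) · d^3) · d^2    [power of a power]
= b^10c^2d    [quotient of powers; product of powers]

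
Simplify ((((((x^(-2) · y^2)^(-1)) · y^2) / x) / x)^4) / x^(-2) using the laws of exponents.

((((((x^(-2) · y^2)^(-1)) · y^2) / x) / x)^4) / x^(-2)
= ((((((x^(-2) · y^2)^(-1)) · y^2) / x)^4) / (x^4)) / x^(-2)    [power of a quotient]
= ((((((x^(-2) · y^2)^(-1)) · y^2)^4) / (x^4)) / (x^4)) / x^(-2)    [power of a quotient]
= ((((((x^(-2) · y^2)^(-1))^4) · ((y^2)^4)) / (x^4)) / (x^4)) / x^(-2)    [power of a product]
= (((((x^(-2) · y^2)^(-4)) · ((y^2)^4)) / (x^4)) / (x^4)) / x^(-2)    [power of a power]
= ((((((x^(-2))^(-4)) · ((y^2)^(-4))) · ((y^2)^4)) / (x^4)) / (x^4)) / x^(-2)    [power of a product]
= ((((x^8 · ((y^2)^(-4))) · ((y^2)^4)) / (x^4)) / (x^4)) / x^(-2)    [power of a power]
= ((((x^8 · y^(-8)) · ((y^2)^4)) / (x^4)) / (x^4)) / x^(-2)    [power of a power]
= ((((x^8 · y^(-8)) · y^8) / (x^4)) / (x^4)) / x^(-2)    [power of a power]
= x^2    [quotient of powers; product of powers]

x^2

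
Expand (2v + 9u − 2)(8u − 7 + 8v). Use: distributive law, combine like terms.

88uv − 30v + 16v^2 + 72u^2 − 79u + 14

(2v + 9u − 2)(8u − 7 + 8v)
= 16uv − 14v + 16v^2 + 72u^2 − 63u + 72uv − 16u + 14 − 16v    [distributive law]
= 88uv − 30v + 16v^2 + 72u^2 − 79u + 14    [combine like terms]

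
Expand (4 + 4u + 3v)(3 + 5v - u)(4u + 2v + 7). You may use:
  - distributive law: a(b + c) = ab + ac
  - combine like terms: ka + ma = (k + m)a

104u + 227v + 84 + 251uv + 163v² + 4u² + 60u²v + 94uv² - 16u³ + 30v³

(4 + 4u + 3v)(3 + 5v - u)(4u + 2v + 7)
= (12 + 20v - 4u + 12u + 20uv - 4u² + 9v + 15v² - 3uv)(4u + 2v + 7)    [distributive law]
= (12 + 29v + 8u + 17uv - 4u² + 15v²)(4u + 2v + 7)    [combine like terms]
= 48u + 24v + 84 + 116uv + 58v² + 203v + 32u² + 16uv + 56u + 68u²v + 34uv² + 119uv - 16u³ - 8u²v - 28u² + 60uv² + 30v³ + 105v²    [distributive law]
= 104u + 227v + 84 + 251uv + 163v² + 4u² + 60u²v + 94uv² - 16u³ + 30v³    [combine like terms]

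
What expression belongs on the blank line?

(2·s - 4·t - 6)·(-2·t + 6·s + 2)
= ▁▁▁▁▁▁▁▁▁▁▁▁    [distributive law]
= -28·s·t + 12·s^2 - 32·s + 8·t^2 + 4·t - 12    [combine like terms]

After distributive law, the bracketed line is:

-4·s·t + 12·s^2 + 4·s + 8·t^2 - 24·s·t - 8·t + 12·t - 36·s - 12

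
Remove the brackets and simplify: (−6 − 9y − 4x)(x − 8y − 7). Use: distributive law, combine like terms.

22x + 111y + 42 + 23xy + 72y² − 4x²

(−6 − 9y − 4x)(x − 8y − 7)
= −6x + 48y + 42 − 9xy + 72y² + 63y − 4x² + 32xy + 28x    [distributive law]
= 22x + 111y + 42 + 23xy + 72y² − 4x²    [combine like terms]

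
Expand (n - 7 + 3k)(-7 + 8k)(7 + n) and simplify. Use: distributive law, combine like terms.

-7n^2 - 21kn + 8kn^2 + 343 - 539k + 168k^2 + 24k^2n

(n - 7 + 3k)(-7 + 8k)(7 + n)
= (-7n + 8kn + 49 - 56k - 21k + 24k^2)(7 + n)    [distributive law]
= (-7n + 8kn + 49 - 77k + 24k^2)(7 + n)    [combine like terms]
= -49n - 7n^2 + 56kn + 8kn^2 + 343 + 49n - 539k - 77kn + 168k^2 + 24k^2n    [distributive law]
= -7n^2 - 21kn + 8kn^2 + 343 - 539k + 168k^2 + 24k^2n    [combine like terms]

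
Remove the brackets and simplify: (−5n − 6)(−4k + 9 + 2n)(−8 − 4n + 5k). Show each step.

(−5n − 6)(−4k + 9 + 2n)(−8 − 4n + 5k)
= (20kn − 45n − 10n² + 24k − 54 − 12n)(−8 − 4n + 5k)    [distributive law]
= (20kn − 57n − 10n² + 24k − 54)(−8 − 4n + 5k)    [combine like terms]
= −160kn − 80kn² + 100k²n + 456n + 228n² − 285kn + 80n² + 40n³ − 50kn² − 192k − 96kn + 120k² + 432 + 216n − 270k    [distributive law]
= −541kn − 130kn² + 100k²n + 672n + 308n² + 40n³ − 462k + 120k² + 432    [combine like terms]

−541kn − 130kn² + 100k²n + 672n + 308n² + 40n³ − 462k + 120k² + 432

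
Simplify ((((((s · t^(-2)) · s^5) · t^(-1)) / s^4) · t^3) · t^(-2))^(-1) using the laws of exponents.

((((((s · t^(-2)) · s^5) · t^(-1)) / s^4) · t^3) · t^(-2))^(-1)
= ((((((s · t^(-2)) · s^5) · t^(-1)) / s^4) · t^3)^(-1)) · ((t^(-2))^(-1))    [power of a product]
= ((((((s · t^(-2)) · s^5) · t^(-1)) / s^4)^(-1)) · ((t^3)^(-1))) · ((t^(-2))^(-1))    [power of a product]
= ((((((s · t^(-2)) · s^5) · t^(-1))^(-1)) / ((s^4)^(-1))) · ((t^3)^(-1))) · ((t^(-2))^(-1))    [power of a quotient]
= ((((((s · t^(-2)) · s^5)^(-1)) · ((t^(-1))^(-1))) / ((s^4)^(-1))) · ((t^3)^(-1))) · ((t^(-2))^(-1))    [power of a product]
= ((((((s · t^(-2))^(-1)) · ((s^5)^(-1))) · ((t^(-1))^(-1))) / ((s^4)^(-1))) · ((t^3)^(-1))) · ((t^(-2))^(-1))    [power of a product]
= ((((((s^(-1)) · ((t^(-2))^(-1))) · ((s^5)^(-1))) · ((t^(-1))^(-1))) / ((s^4)^(-1))) · ((t^3)^(-1))) · ((t^(-2))^(-1))    [power of a product]
= (((((s^(-1) · t^2) · ((s^5)^(-1))) · ((t^(-1))^(-1))) / ((s^4)^(-1))) · ((t^3)^(-1))) · ((t^(-2))^(-1))    [power of a power]
= (((((s^(-1) · t^2) · s^(-5)) · ((t^(-1))^(-1))) / ((s^4)^(-1))) · ((t^3)^(-1))) · ((t^(-2))^(-1))    [power of a power]
= (((((s^(-1) · t^2) · s^(-5)) · t) / ((s^4)^(-1))) · ((t^3)^(-1))) · ((t^(-2))^(-1))    [power of a power]
= (((((s^(-1) · t^2) · s^(-5)) · t) / s^(-4)) · ((t^3)^(-1))) · ((t^(-2))^(-1))    [power of a power]
= (((((s^(-1) · t^2) · s^(-5)) · t) / s^(-4)) · t^(-3)) · ((t^(-2))^(-1))    [power of a power]
= (((((s^(-1) · t^2) · s^(-5)) · t) / s^(-4)) · t^(-3)) · t^2    [power of a power]
= s^(-2)t^2    [quotient of powers; product of powers]

s^(-2)t^2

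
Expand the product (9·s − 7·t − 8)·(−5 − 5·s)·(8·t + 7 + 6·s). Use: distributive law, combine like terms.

415·s·t + 205·s − 345·s^2 − 150·s^2·t − 270·s^3 + 280·t^2 + 565·t + 280·s·t^2 + 280

(9·s − 7·t − 8)·(−5 − 5·s)·(8·t + 7 + 6·s)
= (−45·s − 45·s^2 + 35·t + 35·s·t + 40 + 40·s)·(8·t + 7 + 6·s)    [distributive law]
= (−5·s − 45·s^2 + 35·t + 35·s·t + 40)·(8·t + 7 + 6·s)    [combine like terms]
= −40·s·t − 35·s − 30·s^2 − 360·s^2·t − 315·s^2 − 270·s^3 + 280·t^2 + 245·t + 210·s·t + 280·s·t^2 + 245·s·t + 210·s^2·t + 320·t + 280 + 240·s    [distributive law]
= 415·s·t + 205·s − 345·s^2 − 150·s^2·t − 270·s^3 + 280·t^2 + 565·t + 280·s·t^2 + 280    [combine like terms]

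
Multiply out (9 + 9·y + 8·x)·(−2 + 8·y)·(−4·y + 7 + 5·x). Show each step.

(9 + 9·y + 8·x)·(−2 + 8·y)·(−4·y + 7 + 5·x)
= (−18 + 72·y − 18·y + 72·y² − 16·x + 64·x·y)·(−4·y + 7 + 5·x)    [distributive law]
= (−18 + 54·y + 72·y² − 16·x + 64·x·y)·(−4·y + 7 + 5·x)    [combine like terms]
= 72·y − 126 − 90·x − 216·y² + 378·y + 270·x·y − 288·y³ + 504·y² + 360·x·y² + 64·x·y − 112·x − 80·x² − 256·x·y² + 448·x·y + 320·x²·y    [distributive law]
= 450·y − 126 − 202·x + 288·y² + 782·x·y − 288·y³ + 104·x·y² − 80·x² + 320·x²·y    [combine like terms]

450·y − 126 − 202·x + 288·y² + 782·x·y − 288·y³ + 104·x·y² − 80·x² + 320·x²·y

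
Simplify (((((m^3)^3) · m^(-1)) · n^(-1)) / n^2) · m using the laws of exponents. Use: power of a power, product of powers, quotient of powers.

m^9·n^(-3)

(((((m^3)^3) · m^(-1)) · n^(-1)) / n^2) · m
= (((m^9 · m^(-1)) · n^(-1)) / n^2) · m    [power of a power]
= ((m^8 · n^(-1)) / n^2) · m    [product of powers]
= m^9·n^(-3)    [quotient of powers; product of powers]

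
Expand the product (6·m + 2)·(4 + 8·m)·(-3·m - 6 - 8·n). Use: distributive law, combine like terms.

(6·m + 2)·(4 + 8·m)·(-3·m - 6 - 8·n)
= (24·m + 48·m^2 + 8 + 16·m)·(-3·m - 6 - 8·n)    [distributive law]
= (40·m + 48·m^2 + 8)·(-3·m - 6 - 8·n)    [combine like terms]
= -120·m^2 - 240·m - 320·m·n - 144·m^3 - 288·m^2 - 384·m^2·n - 24·m - 48 - 64·n    [distributive law]
= -408·m^2 - 264·m - 320·m·n - 144·m^3 - 384·m^2·n - 48 - 64·n    [combine like terms]

-408·m^2 - 264·m - 320·m·n - 144·m^3 - 384·m^2·n - 48 - 64·n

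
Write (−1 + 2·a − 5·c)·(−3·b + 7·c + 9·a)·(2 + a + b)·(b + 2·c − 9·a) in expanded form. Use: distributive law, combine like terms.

6·b² − 2·b·c − 72·a·b − 45·a·b² − 312·a·b·c + 189·a²·b + 3·b³ + 29·b²·c − 28·c² + 90·a·c + 492·a·c² + 675·a²·c − 24·b·c² + 162·a² − 243·a³ + 66·a²·b² + 137·a²·b·c − 90·a³·b − 6·a·b³ − 163·a·b²·c + 253·a²·c² + 315·a³·c + 248·a·b·c² − 162·a⁴ + 15·b³·c − 5·b²·c² − 140·c³ − 70·a·c³ − 70·b·c³

(−1 + 2·a − 5·c)·(−3·b + 7·c + 9·a)·(2 + a + b)·(b + 2·c − 9·a)
= (3·b − 7·c − 9·a − 6·a·b + 14·a·c + 18·a² + 15·b·c − 35·c² − 45·a·c)·(2 + a + b)·(b + 2·c − 9·a)    [distributive law]
= (3·b − 7·c − 9·a − 6·a·b − 31·a·c + 18·a² + 15·b·c − 35·c²)·(2 + a + b)·(b + 2·c − 9·a)    [combine like terms]
= (6·b + 3·a·b + 3·b² − 14·c − 7·a·c − 7·b·c − 18·a − 9·a² − 9·a·b − 12·a·b − 6·a²·b − 6·a·b² − 62·a·c − 31·a²·c − 31·a·b·c + 36·a² + 18·a³ + 18·a²·b + 30·b·c + 15·a·b·c + 15·b²·c − 70·c² − 35·a·c² − 35·b·c²)·(b + 2·c − 9·a)    [distributive law]
= (6·b − 18·a·b + 3·b² − 14·c − 69·a·c + 23·b·c − 18·a + 27·a² + 12·a²·b − 6·a·b² − 31·a²·c − 16·a·b·c + 18·a³ + 15·b²·c − 70·c² − 35·a·c² − 35·b·c²)·(b + 2·c − 9·a)    [combine like terms]
= 6·b² + 12·b·c − 54·a·b − 18·a·b² − 36·a·b·c + 162·a²·b + 3·b³ + 6·b²·c − 27·a·b² − 14·b·c − 28·c² + 126·a·c − 69·a·b·c − 138·a·c² + 621·a²·c + 23·b²·c + 46·b·c² − 207·a·b·c − 18·a·b − 36·a·c + 162·a² + 27·a²·b + 54·a²·c − 243·a³ + 12·a²·b² + 24·a²·b·c − 108·a³·b − 6·a·b³ − 12·a·b²·c + 54·a²·b² − 31·a²·b·c − 62·a²·c² + 279·a³·c − 16·a·b²·c − 32·a·b·c² + 144·a²·b·c + 18·a³·b + 36·a³·c − 162·a⁴ + 15·b³·c + 30·b²·c² − 135·a·b²·c − 70·b·c² − 140·c³ + 630·a·c² − 35·a·b·c² − 70·a·c³ + 315·a²·c² − 35·b²·c² − 70·b·c³ + 315·a·b·c²    [distributive law]
= 6·b² − 2·b·c − 72·a·b − 45·a·b² − 312·a·b·c + 189·a²·b + 3·b³ + 29·b²·c − 28·c² + 90·a·c + 492·a·c² + 675·a²·c − 24·b·c² + 162·a² − 243·a³ + 66·a²·b² + 137·a²·b·c − 90·a³·b − 6·a·b³ − 163·a·b²·c + 253·a²·c² + 315·a³·c + 248·a·b·c² − 162·a⁴ + 15·b³·c − 5·b²·c² − 140·c³ − 70·a·c³ − 70·b·c³    [combine like terms]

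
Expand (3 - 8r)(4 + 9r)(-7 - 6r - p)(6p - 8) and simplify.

-408p + 672 - 262pr + 296r - 72p² + 2628pr² - 4272r² + 30p²r + 2592pr³ - 3456r³ + 432p²r²

(3 - 8r)(4 + 9r)(-7 - 6r - p)(6p - 8)
= (12 + 27r - 32r - 72r²)(-7 - 6r - p)(6p - 8)    [distributive law]
= (12 - 5r - 72r²)(-7 - 6r - p)(6p - 8)    [combine like terms]
= (-84 - 72r - 12p + 35r + 30r² + 5pr + 504r² + 432r³ + 72pr²)(6p - 8)    [distributive law]
= (-84 - 37r - 12p + 534r² + 5pr + 432r³ + 72pr²)(6p - 8)    [combine like terms]
= -504p + 672 - 222pr + 296r - 72p² + 96p + 3204pr² - 4272r² + 30p²r - 40pr + 2592pr³ - 3456r³ + 432p²r² - 576pr²    [distributive law]
= -408p + 672 - 262pr + 296r - 72p² + 2628pr² - 4272r² + 30p²r + 2592pr³ - 3456r³ + 432p²r²    [combine like terms]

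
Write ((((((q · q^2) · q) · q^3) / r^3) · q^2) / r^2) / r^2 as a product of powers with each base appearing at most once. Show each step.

((((((q · q^2) · q) · q^3) / r^3) · q^2) / r^2) / r^2
= (((((q^3 · q) · q^3) / r^3) · q^2) / r^2) / r^2    [product of powers]
= ((((q^4 · q^3) / r^3) · q^2) / r^2) / r^2    [product of powers]
= (((q^7 / r^3) · q^2) / r^2) / r^2    [product of powers]
= q^9r^(-7)    [quotient of powers; product of powers]

q^9r^(-7)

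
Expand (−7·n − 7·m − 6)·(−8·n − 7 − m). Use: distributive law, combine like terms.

(−7·n − 7·m − 6)·(−8·n − 7 − m)
= 56·n^2 + 49·n + 7·m·n + 56·m·n + 49·m + 7·m^2 + 48·n + 42 + 6·m    [distributive law]
= 56·n^2 + 97·n + 63·m·n + 55·m + 7·m^2 + 42    [combine like terms]

56·n^2 + 97·n + 63·m·n + 55·m + 7·m^2 + 42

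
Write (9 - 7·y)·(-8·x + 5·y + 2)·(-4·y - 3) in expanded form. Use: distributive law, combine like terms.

(9 - 7·y)·(-8·x + 5·y + 2)·(-4·y - 3)
= (-72·x + 45·y + 18 + 56·x·y - 35·y^2 - 14·y)·(-4·y - 3)    [distributive law]
= (-72·x + 31·y + 18 + 56·x·y - 35·y^2)·(-4·y - 3)    [combine like terms]
= 288·x·y + 216·x - 124·y^2 - 93·y - 72·y - 54 - 224·x·y^2 - 168·x·y + 140·y^3 + 105·y^2    [distributive law]
= 120·x·y + 216·x - 19·y^2 - 165·y - 54 - 224·x·y^2 + 140·y^3    [combine like terms]

120·x·y + 216·x - 19·y^2 - 165·y - 54 - 224·x·y^2 + 140·y^3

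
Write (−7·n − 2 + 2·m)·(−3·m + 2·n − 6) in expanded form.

25·m·n − 14·n² + 38·n − 6·m + 12 − 6·m²

(−7·n − 2 + 2·m)·(−3·m + 2·n − 6)
= 21·m·n − 14·n² + 42·n + 6·m − 4·n + 12 − 6·m² + 4·m·n − 12·m    [distributive law]
= 25·m·n − 14·n² + 38·n − 6·m + 12 − 6·m²    [combine like terms]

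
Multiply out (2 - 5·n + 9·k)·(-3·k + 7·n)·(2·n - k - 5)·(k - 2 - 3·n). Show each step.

-575·k²·n + 672·k·n + 1069·k·n² + 87·k³ - 252·k² - 60·k - 196·n² - 469·n³ + 140·n + 587·k²·n² - 643·k·n³ - 213·k³·n + 210·n⁴ + 27·k⁴

(2 - 5·n + 9·k)·(-3·k + 7·n)·(2·n - k - 5)·(k - 2 - 3·n)
= (-6·k + 14·n + 15·k·n - 35·n² - 27·k² + 63·k·n)·(2·n - k - 5)·(k - 2 - 3·n)    [distributive law]
= (-6·k + 14·n + 78·k·n - 35·n² - 27·k²)·(2·n - k - 5)·(k - 2 - 3·n)    [combine like terms]
= (-12·k·n + 6·k² + 30·k + 28·n² - 14·k·n - 70·n + 156·k·n² - 78·k²·n - 390·k·n - 70·n³ + 35·k·n² + 175·n² - 54·k²·n + 27·k³ + 135·k²)·(k - 2 - 3·n)    [distributive law]
= (-416·k·n + 141·k² + 30·k + 203·n² - 70·n + 191·k·n² - 132·k²·n - 70·n³ + 27·k³)·(k - 2 - 3·n)    [combine like terms]
= -416·k²·n + 832·k·n + 1248·k·n² + 141·k³ - 282·k² - 423·k²·n + 30·k² - 60·k - 90·k·n + 203·k·n² - 406·n² - 609·n³ - 70·k·n + 140·n + 210·n² + 191·k²·n² - 382·k·n² - 573·k·n³ - 132·k³·n + 264·k²·n + 396·k²·n² - 70·k·n³ + 140·n³ + 210·n⁴ + 27·k⁴ - 54·k³ - 81·k³·n    [distributive law]
= -575·k²·n + 672·k·n + 1069·k·n² + 87·k³ - 252·k² - 60·k - 196·n² - 469·n³ + 140·n + 587·k²·n² - 643·k·n³ - 213·k³·n + 210·n⁴ + 27·k⁴    [combine like terms]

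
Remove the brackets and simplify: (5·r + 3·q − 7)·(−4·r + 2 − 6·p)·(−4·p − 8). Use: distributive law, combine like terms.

80·p·r^2 + 160·r^2 + 88·p·r − 304·r + 120·p^2·r + 48·p·q·r + 96·q·r + 120·p·q − 48·q + 72·p^2·q − 280·p + 112 − 168·p^2

(5·r + 3·q − 7)·(−4·r + 2 − 6·p)·(−4·p − 8)
= (−20·r^2 + 10·r − 30·p·r − 12·q·r + 6·q − 18·p·q + 28·r − 14 + 42·p)·(−4·p − 8)    [distributive law]
= (−20·r^2 + 38·r − 30·p·r − 12·q·r + 6·q − 18·p·q − 14 + 42·p)·(−4·p − 8)    [combine like terms]
= 80·p·r^2 + 160·r^2 − 152·p·r − 304·r + 120·p^2·r + 240·p·r + 48·p·q·r + 96·q·r − 24·p·q − 48·q + 72·p^2·q + 144·p·q + 56·p + 112 − 168·p^2 − 336·p    [distributive law]
= 80·p·r^2 + 160·r^2 + 88·p·r − 304·r + 120·p^2·r + 48·p·q·r + 96·q·r + 120·p·q − 48·q + 72·p^2·q − 280·p + 112 − 168·p^2    [combine like terms]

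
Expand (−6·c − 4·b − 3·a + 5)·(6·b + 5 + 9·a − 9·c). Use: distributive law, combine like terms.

(−6·c − 4·b − 3·a + 5)·(6·b + 5 + 9·a − 9·c)
= −36·b·c − 30·c − 54·a·c + 54·c^2 − 24·b^2 − 20·b − 36·a·b + 36·b·c − 18·a·b − 15·a − 27·a^2 + 27·a·c + 30·b + 25 + 45·a − 45·c    [distributive law]
= −75·c − 27·a·c + 54·c^2 − 24·b^2 + 10·b − 54·a·b + 30·a − 27·a^2 + 25    [combine like terms]

−75·c − 27·a·c + 54·c^2 − 24·b^2 + 10·b − 54·a·b + 30·a − 27·a^2 + 25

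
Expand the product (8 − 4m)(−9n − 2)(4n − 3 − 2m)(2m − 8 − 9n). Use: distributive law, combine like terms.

(8 − 4m)(−9n − 2)(4n − 3 − 2m)(2m − 8 − 9n)
= (−72n − 16 + 36mn + 8m)(4n − 3 − 2m)(2m − 8 − 9n)    [distributive law]
= (−288n² + 216n + 144mn − 64n + 48 + 32m + 144mn² − 108mn − 72m²n + 32mn − 24m − 16m²)(2m − 8 − 9n)    [distributive law]
= (−288n² + 152n + 68mn + 48 + 8m + 144mn² − 72m²n − 16m²)(2m − 8 − 9n)    [combine like terms]
= −576mn² + 2304n² + 2592n³ + 304mn − 1216n − 1368n² + 136m²n − 544mn − 612mn² + 96m − 384 − 432n + 16m² − 64m − 72mn + 288m²n² − 1152mn² − 1296mn³ − 144m³n + 576m²n + 648m²n² − 32m³ + 128m² + 144m²n    [distributive law]
= −2340mn² + 936n² + 2592n³ − 312mn − 1648n + 856m²n + 32m − 384 + 144m² + 936m²n² − 1296mn³ − 144m³n − 32m³    [combine like terms]

−2340mn² + 936n² + 2592n³ − 312mn − 1648n + 856m²n + 32m − 384 + 144m² + 936m²n² − 1296mn³ − 144m³n − 32m³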